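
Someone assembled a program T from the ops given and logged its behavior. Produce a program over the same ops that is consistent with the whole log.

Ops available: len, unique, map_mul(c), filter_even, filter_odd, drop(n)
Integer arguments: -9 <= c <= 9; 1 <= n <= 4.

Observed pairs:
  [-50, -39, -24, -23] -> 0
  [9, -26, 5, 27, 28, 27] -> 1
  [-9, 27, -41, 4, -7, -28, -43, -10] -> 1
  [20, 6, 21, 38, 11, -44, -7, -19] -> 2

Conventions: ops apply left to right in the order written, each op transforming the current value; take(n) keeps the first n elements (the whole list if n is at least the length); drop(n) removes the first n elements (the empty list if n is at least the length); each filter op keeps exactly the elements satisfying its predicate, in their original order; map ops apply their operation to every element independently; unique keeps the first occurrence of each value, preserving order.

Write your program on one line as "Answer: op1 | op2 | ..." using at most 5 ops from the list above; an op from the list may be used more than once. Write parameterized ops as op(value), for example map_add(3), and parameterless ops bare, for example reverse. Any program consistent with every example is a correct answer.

drop(4) | drop(1) | map_mul(-9) | filter_odd | len

Check, running the answer program on each example:
  [-50, -39, -24, -23] -> [] -> [] -> [] -> [] -> 0
  [9, -26, 5, 27, 28, 27] -> [28, 27] -> [27] -> [-243] -> [-243] -> 1
  [-9, 27, -41, 4, -7, -28, -43, -10] -> [-7, -28, -43, -10] -> [-28, -43, -10] -> [252, 387, 90] -> [387] -> 1
  [20, 6, 21, 38, 11, -44, -7, -19] -> [11, -44, -7, -19] -> [-44, -7, -19] -> [396, 63, 171] -> [63, 171] -> 2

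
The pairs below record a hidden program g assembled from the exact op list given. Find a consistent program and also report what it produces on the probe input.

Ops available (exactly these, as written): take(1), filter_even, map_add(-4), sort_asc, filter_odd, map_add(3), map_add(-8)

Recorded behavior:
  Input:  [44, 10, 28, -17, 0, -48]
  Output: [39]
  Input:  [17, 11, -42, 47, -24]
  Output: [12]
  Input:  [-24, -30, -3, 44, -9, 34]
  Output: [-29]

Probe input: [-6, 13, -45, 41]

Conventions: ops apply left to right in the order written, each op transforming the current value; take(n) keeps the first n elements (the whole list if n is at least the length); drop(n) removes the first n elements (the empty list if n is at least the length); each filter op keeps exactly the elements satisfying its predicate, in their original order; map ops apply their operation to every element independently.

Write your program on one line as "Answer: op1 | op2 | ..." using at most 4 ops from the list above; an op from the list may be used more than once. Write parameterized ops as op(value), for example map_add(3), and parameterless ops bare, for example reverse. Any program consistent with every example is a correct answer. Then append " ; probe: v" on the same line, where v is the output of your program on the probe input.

map_add(3) | take(1) | map_add(-8) ; probe: [-11]

Check, running the answer program on each example:
  [44, 10, 28, -17, 0, -48] -> [47, 13, 31, -14, 3, -45] -> [47] -> [39]
  [17, 11, -42, 47, -24] -> [20, 14, -39, 50, -21] -> [20] -> [12]
  [-24, -30, -3, 44, -9, 34] -> [-21, -27, 0, 47, -6, 37] -> [-21] -> [-29]
  probe: [-6, 13, -45, 41] -> [-3, 16, -42, 44] -> [-3] -> [-11]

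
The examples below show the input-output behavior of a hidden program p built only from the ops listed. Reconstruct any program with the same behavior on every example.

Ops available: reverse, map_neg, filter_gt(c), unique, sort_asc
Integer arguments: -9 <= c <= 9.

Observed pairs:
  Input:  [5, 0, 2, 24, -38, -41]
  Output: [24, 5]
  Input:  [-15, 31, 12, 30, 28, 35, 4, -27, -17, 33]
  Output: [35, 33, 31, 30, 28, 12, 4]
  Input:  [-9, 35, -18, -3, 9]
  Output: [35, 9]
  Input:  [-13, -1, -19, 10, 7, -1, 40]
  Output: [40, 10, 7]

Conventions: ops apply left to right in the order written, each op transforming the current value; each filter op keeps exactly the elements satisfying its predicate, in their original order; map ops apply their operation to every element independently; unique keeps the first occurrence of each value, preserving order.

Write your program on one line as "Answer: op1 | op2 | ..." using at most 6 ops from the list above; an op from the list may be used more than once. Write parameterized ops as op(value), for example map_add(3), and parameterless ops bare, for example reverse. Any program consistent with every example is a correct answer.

reverse | unique | sort_asc | filter_gt(2) | reverse

Check, running the answer program on each example:
  [5, 0, 2, 24, -38, -41] -> [-41, -38, 24, 2, 0, 5] -> [-41, -38, 24, 2, 0, 5] -> [-41, -38, 0, 2, 5, 24] -> [5, 24] -> [24, 5]
  [-15, 31, 12, 30, 28, 35, 4, -27, -17, 33] -> [33, -17, -27, 4, 35, 28, 30, 12, 31, -15] -> [33, -17, -27, 4, 35, 28, 30, 12, 31, -15] -> [-27, -17, -15, 4, 12, 28, 30, 31, 33, 35] -> [4, 12, 28, 30, 31, 33, 35] -> [35, 33, 31, 30, 28, 12, 4]
  [-9, 35, -18, -3, 9] -> [9, -3, -18, 35, -9] -> [9, -3, -18, 35, -9] -> [-18, -9, -3, 9, 35] -> [9, 35] -> [35, 9]
  [-13, -1, -19, 10, 7, -1, 40] -> [40, -1, 7, 10, -19, -1, -13] -> [40, -1, 7, 10, -19, -13] -> [-19, -13, -1, 7, 10, 40] -> [7, 10, 40] -> [40, 10, 7]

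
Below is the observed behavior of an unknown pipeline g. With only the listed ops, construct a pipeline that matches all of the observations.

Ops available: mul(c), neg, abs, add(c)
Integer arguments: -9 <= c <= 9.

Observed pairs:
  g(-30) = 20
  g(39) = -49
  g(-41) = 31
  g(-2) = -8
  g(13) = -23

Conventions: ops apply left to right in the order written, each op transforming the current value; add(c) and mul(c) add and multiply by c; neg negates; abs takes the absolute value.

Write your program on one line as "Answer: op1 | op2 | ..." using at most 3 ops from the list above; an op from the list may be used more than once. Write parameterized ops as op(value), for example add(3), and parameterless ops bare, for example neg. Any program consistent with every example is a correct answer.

neg | add(-1) | add(-9)

Check, running the answer program on each example:
  -30 -> 30 -> 29 -> 20
  39 -> -39 -> -40 -> -49
  -41 -> 41 -> 40 -> 31
  -2 -> 2 -> 1 -> -8
  13 -> -13 -> -14 -> -23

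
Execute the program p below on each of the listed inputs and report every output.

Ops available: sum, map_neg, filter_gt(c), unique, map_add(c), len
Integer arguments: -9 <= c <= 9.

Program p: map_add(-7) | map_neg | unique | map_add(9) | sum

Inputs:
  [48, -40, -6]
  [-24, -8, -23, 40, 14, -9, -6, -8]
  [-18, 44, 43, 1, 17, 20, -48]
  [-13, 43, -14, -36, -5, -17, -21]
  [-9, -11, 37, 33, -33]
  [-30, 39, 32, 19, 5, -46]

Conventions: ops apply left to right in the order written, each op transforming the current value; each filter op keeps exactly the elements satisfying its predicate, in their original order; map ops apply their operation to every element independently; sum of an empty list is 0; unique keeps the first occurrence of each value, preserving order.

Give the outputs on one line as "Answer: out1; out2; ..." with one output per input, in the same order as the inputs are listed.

Execution, op by op:
  [48, -40, -6] -> [41, -47, -13] -> [-41, 47, 13] -> [-41, 47, 13] -> [-32, 56, 22] -> 46
  [-24, -8, -23, 40, 14, -9, -6, -8] -> [-31, -15, -30, 33, 7, -16, -13, -15] -> [31, 15, 30, -33, -7, 16, 13, 15] -> [31, 15, 30, -33, -7, 16, 13] -> [40, 24, 39, -24, 2, 25, 22] -> 128
  [-18, 44, 43, 1, 17, 20, -48] -> [-25, 37, 36, -6, 10, 13, -55] -> [25, -37, -36, 6, -10, -13, 55] -> [25, -37, -36, 6, -10, -13, 55] -> [34, -28, -27, 15, -1, -4, 64] -> 53
  [-13, 43, -14, -36, -5, -17, -21] -> [-20, 36, -21, -43, -12, -24, -28] -> [20, -36, 21, 43, 12, 24, 28] -> [20, -36, 21, 43, 12, 24, 28] -> [29, -27, 30, 52, 21, 33, 37] -> 175
  [-9, -11, 37, 33, -33] -> [-16, -18, 30, 26, -40] -> [16, 18, -30, -26, 40] -> [16, 18, -30, -26, 40] -> [25, 27, -21, -17, 49] -> 63
  [-30, 39, 32, 19, 5, -46] -> [-37, 32, 25, 12, -2, -53] -> [37, -32, -25, -12, 2, 53] -> [37, -32, -25, -12, 2, 53] -> [46, -23, -16, -3, 11, 62] -> 77

46; 128; 53; 175; 63; 77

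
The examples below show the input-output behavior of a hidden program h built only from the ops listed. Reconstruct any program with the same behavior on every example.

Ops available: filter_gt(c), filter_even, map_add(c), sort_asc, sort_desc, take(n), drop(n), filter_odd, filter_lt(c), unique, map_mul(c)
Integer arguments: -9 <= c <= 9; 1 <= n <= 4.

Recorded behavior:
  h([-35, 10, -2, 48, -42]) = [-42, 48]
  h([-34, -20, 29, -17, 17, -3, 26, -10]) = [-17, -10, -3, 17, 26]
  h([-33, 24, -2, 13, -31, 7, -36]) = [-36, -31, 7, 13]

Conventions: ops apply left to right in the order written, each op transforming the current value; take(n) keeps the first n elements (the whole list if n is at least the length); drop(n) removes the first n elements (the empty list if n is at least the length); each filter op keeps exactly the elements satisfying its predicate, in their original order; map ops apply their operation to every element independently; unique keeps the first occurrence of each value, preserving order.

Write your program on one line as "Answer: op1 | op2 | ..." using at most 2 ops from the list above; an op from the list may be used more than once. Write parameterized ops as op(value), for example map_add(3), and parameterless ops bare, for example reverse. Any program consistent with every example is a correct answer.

drop(3) | sort_asc

Check, running the answer program on each example:
  [-35, 10, -2, 48, -42] -> [48, -42] -> [-42, 48]
  [-34, -20, 29, -17, 17, -3, 26, -10] -> [-17, 17, -3, 26, -10] -> [-17, -10, -3, 17, 26]
  [-33, 24, -2, 13, -31, 7, -36] -> [13, -31, 7, -36] -> [-36, -31, 7, 13]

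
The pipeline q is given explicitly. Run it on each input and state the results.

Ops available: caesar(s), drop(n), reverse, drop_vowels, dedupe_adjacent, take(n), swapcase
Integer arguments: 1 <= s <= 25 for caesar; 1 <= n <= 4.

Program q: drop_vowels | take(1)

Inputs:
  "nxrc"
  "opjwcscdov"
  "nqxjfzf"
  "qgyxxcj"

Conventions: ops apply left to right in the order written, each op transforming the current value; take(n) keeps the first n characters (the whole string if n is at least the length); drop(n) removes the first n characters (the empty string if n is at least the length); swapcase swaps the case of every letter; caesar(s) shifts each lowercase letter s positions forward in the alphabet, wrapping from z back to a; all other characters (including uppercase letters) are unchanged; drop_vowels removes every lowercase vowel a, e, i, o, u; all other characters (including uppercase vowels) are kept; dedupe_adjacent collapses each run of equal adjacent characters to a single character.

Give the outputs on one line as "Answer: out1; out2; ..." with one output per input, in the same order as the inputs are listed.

"n"; "p"; "n"; "q"

Execution, op by op:
  "nxrc" -> "nxrc" -> "n"
  "opjwcscdov" -> "pjwcscdv" -> "p"
  "nqxjfzf" -> "nqxjfzf" -> "n"
  "qgyxxcj" -> "qgyxxcj" -> "q"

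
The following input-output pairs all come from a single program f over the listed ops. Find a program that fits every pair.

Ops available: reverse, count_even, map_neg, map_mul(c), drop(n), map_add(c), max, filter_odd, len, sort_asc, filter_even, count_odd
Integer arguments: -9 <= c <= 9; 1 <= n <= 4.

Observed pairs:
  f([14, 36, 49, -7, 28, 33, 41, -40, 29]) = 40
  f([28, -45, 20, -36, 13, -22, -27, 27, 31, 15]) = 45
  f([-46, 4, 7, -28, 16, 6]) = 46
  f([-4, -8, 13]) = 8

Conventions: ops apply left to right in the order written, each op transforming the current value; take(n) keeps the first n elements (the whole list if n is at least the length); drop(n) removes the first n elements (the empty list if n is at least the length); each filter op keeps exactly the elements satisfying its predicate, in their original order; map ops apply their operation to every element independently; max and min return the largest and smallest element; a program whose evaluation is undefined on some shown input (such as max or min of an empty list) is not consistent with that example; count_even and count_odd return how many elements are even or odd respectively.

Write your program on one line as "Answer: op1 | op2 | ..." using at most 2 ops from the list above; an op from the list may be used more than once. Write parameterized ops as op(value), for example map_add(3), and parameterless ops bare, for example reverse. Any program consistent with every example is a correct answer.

map_neg | max

Check, running the answer program on each example:
  [14, 36, 49, -7, 28, 33, 41, -40, 29] -> [-14, -36, -49, 7, -28, -33, -41, 40, -29] -> 40
  [28, -45, 20, -36, 13, -22, -27, 27, 31, 15] -> [-28, 45, -20, 36, -13, 22, 27, -27, -31, -15] -> 45
  [-46, 4, 7, -28, 16, 6] -> [46, -4, -7, 28, -16, -6] -> 46
  [-4, -8, 13] -> [4, 8, -13] -> 8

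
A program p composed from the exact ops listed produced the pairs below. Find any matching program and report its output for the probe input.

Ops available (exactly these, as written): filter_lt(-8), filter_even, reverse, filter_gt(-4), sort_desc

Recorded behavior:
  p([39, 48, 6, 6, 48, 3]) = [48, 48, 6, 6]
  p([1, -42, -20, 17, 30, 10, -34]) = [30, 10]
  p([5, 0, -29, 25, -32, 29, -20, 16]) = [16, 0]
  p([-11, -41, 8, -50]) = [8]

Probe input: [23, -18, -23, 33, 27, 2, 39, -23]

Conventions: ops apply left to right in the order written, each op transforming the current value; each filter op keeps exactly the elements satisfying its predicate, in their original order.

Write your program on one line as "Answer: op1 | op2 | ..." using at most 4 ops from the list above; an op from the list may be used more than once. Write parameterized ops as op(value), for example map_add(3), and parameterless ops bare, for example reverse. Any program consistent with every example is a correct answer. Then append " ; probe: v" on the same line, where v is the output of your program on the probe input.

sort_desc | filter_gt(-4) | filter_even ; probe: [2]

Check, running the answer program on each example:
  [39, 48, 6, 6, 48, 3] -> [48, 48, 39, 6, 6, 3] -> [48, 48, 39, 6, 6, 3] -> [48, 48, 6, 6]
  [1, -42, -20, 17, 30, 10, -34] -> [30, 17, 10, 1, -20, -34, -42] -> [30, 17, 10, 1] -> [30, 10]
  [5, 0, -29, 25, -32, 29, -20, 16] -> [29, 25, 16, 5, 0, -20, -29, -32] -> [29, 25, 16, 5, 0] -> [16, 0]
  [-11, -41, 8, -50] -> [8, -11, -41, -50] -> [8] -> [8]
  probe: [23, -18, -23, 33, 27, 2, 39, -23] -> [39, 33, 27, 23, 2, -18, -23, -23] -> [39, 33, 27, 23, 2] -> [2]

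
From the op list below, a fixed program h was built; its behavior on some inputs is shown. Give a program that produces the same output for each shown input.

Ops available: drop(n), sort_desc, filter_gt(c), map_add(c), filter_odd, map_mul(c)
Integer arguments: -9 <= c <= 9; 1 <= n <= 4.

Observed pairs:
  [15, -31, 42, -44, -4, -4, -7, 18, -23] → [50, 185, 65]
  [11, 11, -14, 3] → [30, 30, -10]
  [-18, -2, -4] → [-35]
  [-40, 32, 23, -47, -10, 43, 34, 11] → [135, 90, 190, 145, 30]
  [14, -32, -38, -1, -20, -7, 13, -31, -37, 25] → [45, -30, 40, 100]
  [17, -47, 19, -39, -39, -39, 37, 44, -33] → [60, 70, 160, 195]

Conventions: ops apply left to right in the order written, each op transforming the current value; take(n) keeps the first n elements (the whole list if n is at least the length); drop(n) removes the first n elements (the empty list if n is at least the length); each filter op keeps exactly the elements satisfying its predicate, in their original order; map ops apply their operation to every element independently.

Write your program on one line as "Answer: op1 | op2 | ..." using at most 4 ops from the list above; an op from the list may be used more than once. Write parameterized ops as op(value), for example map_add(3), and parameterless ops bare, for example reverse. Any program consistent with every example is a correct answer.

map_add(-5) | filter_gt(-9) | map_mul(5)

Check, running the answer program on each example:
  [15, -31, 42, -44, -4, -4, -7, 18, -23] -> [10, -36, 37, -49, -9, -9, -12, 13, -28] -> [10, 37, 13] -> [50, 185, 65]
  [11, 11, -14, 3] -> [6, 6, -19, -2] -> [6, 6, -2] -> [30, 30, -10]
  [-18, -2, -4] -> [-23, -7, -9] -> [-7] -> [-35]
  [-40, 32, 23, -47, -10, 43, 34, 11] -> [-45, 27, 18, -52, -15, 38, 29, 6] -> [27, 18, 38, 29, 6] -> [135, 90, 190, 145, 30]
  [14, -32, -38, -1, -20, -7, 13, -31, -37, 25] -> [9, -37, -43, -6, -25, -12, 8, -36, -42, 20] -> [9, -6, 8, 20] -> [45, -30, 40, 100]
  [17, -47, 19, -39, -39, -39, 37, 44, -33] -> [12, -52, 14, -44, -44, -44, 32, 39, -38] -> [12, 14, 32, 39] -> [60, 70, 160, 195]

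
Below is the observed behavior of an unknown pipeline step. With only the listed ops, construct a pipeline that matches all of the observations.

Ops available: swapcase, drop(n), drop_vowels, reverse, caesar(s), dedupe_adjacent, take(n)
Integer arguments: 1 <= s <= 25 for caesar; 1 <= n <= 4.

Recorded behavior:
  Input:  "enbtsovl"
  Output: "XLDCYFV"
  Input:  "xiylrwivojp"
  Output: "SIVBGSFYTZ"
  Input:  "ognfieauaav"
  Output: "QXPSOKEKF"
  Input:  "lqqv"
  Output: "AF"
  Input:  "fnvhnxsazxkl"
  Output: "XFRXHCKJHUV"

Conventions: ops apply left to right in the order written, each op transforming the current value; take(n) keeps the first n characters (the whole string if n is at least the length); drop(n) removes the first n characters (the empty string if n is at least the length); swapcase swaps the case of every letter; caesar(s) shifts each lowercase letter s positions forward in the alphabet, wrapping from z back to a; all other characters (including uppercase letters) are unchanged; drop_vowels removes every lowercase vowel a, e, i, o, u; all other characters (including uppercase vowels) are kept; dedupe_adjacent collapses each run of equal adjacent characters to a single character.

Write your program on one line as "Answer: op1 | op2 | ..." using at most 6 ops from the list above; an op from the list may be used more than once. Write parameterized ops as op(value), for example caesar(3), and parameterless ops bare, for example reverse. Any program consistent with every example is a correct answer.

reverse | dedupe_adjacent | reverse | caesar(10) | swapcase | drop(1)

Check, running the answer program on each example:
  "enbtsovl" -> "lvostbne" -> "lvostbne" -> "enbtsovl" -> "oxldcyfv" -> "OXLDCYFV" -> "XLDCYFV"
  "xiylrwivojp" -> "pjoviwrlyix" -> "pjoviwrlyix" -> "xiylrwivojp" -> "hsivbgsfytz" -> "HSIVBGSFYTZ" -> "SIVBGSFYTZ"
  "ognfieauaav" -> "vaauaeifngo" -> "vauaeifngo" -> "ognfieauav" -> "yqxpsokekf" -> "YQXPSOKEKF" -> "QXPSOKEKF"
  "lqqv" -> "vqql" -> "vql" -> "lqv" -> "vaf" -> "VAF" -> "AF"
  "fnvhnxsazxkl" -> "lkxzasxnhvnf" -> "lkxzasxnhvnf" -> "fnvhnxsazxkl" -> "pxfrxhckjhuv" -> "PXFRXHCKJHUV" -> "XFRXHCKJHUV"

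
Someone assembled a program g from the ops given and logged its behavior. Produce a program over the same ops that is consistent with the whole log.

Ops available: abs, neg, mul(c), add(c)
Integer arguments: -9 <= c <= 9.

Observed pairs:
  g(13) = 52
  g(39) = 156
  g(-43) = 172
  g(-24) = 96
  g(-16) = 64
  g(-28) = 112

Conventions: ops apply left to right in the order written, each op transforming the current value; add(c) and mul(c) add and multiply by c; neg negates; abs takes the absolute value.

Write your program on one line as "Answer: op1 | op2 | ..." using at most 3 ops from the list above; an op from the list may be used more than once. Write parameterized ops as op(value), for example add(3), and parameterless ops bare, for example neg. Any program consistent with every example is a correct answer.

abs | mul(4)

Check, running the answer program on each example:
  13 -> 13 -> 52
  39 -> 39 -> 156
  -43 -> 43 -> 172
  -24 -> 24 -> 96
  -16 -> 16 -> 64
  -28 -> 28 -> 112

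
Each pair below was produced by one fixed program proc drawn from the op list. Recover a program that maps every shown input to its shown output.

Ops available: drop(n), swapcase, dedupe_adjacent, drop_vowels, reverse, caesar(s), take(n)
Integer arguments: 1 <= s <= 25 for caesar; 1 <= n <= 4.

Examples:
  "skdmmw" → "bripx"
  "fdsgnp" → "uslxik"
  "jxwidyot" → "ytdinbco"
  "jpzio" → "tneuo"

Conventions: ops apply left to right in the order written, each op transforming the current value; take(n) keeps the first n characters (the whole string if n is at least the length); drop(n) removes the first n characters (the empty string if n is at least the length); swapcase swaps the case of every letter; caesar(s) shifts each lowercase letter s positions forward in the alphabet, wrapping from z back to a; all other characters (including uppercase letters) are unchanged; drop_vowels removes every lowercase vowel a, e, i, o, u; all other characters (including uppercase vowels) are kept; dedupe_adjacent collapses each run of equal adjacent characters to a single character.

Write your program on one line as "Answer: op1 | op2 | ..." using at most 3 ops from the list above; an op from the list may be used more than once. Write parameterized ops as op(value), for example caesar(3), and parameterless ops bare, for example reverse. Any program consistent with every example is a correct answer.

caesar(5) | dedupe_adjacent | reverse

Check, running the answer program on each example:
  "skdmmw" -> "xpirrb" -> "xpirb" -> "bripx"
  "fdsgnp" -> "kixlsu" -> "kixlsu" -> "uslxik"
  "jxwidyot" -> "ocbnidty" -> "ocbnidty" -> "ytdinbco"
  "jpzio" -> "ouent" -> "ouent" -> "tneuo"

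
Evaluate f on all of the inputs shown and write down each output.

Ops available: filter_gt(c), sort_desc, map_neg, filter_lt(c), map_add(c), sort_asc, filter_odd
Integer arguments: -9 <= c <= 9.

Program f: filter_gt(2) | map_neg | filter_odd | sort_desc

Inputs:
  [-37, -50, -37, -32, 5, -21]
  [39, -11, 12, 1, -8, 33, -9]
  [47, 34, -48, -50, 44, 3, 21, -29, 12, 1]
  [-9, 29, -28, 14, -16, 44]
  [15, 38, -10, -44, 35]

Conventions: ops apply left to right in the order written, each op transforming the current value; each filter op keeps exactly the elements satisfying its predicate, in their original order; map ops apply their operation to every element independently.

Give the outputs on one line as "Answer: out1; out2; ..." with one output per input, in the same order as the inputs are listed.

Execution, op by op:
  [-37, -50, -37, -32, 5, -21] -> [5] -> [-5] -> [-5] -> [-5]
  [39, -11, 12, 1, -8, 33, -9] -> [39, 12, 33] -> [-39, -12, -33] -> [-39, -33] -> [-33, -39]
  [47, 34, -48, -50, 44, 3, 21, -29, 12, 1] -> [47, 34, 44, 3, 21, 12] -> [-47, -34, -44, -3, -21, -12] -> [-47, -3, -21] -> [-3, -21, -47]
  [-9, 29, -28, 14, -16, 44] -> [29, 14, 44] -> [-29, -14, -44] -> [-29] -> [-29]
  [15, 38, -10, -44, 35] -> [15, 38, 35] -> [-15, -38, -35] -> [-15, -35] -> [-15, -35]

[-5]; [-33, -39]; [-3, -21, -47]; [-29]; [-15, -35]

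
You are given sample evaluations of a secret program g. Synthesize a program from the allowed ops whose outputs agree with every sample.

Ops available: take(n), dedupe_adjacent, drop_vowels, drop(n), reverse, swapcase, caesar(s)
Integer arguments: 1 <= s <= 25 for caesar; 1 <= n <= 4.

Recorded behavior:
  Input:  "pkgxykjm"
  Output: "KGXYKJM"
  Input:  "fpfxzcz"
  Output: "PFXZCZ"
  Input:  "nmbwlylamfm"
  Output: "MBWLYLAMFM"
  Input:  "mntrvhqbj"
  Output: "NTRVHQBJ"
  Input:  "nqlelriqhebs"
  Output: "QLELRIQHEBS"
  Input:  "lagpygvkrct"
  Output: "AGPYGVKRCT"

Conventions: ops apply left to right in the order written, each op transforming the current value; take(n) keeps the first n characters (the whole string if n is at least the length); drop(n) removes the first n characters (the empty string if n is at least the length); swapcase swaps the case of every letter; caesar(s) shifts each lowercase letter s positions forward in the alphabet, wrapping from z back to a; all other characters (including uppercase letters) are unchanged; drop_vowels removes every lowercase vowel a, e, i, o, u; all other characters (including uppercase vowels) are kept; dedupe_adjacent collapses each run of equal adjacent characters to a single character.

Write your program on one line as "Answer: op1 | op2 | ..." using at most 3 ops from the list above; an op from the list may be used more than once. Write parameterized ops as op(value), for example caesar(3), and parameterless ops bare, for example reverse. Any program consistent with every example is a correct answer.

swapcase | drop(1)

Check, running the answer program on each example:
  "pkgxykjm" -> "PKGXYKJM" -> "KGXYKJM"
  "fpfxzcz" -> "FPFXZCZ" -> "PFXZCZ"
  "nmbwlylamfm" -> "NMBWLYLAMFM" -> "MBWLYLAMFM"
  "mntrvhqbj" -> "MNTRVHQBJ" -> "NTRVHQBJ"
  "nqlelriqhebs" -> "NQLELRIQHEBS" -> "QLELRIQHEBS"
  "lagpygvkrct" -> "LAGPYGVKRCT" -> "AGPYGVKRCT"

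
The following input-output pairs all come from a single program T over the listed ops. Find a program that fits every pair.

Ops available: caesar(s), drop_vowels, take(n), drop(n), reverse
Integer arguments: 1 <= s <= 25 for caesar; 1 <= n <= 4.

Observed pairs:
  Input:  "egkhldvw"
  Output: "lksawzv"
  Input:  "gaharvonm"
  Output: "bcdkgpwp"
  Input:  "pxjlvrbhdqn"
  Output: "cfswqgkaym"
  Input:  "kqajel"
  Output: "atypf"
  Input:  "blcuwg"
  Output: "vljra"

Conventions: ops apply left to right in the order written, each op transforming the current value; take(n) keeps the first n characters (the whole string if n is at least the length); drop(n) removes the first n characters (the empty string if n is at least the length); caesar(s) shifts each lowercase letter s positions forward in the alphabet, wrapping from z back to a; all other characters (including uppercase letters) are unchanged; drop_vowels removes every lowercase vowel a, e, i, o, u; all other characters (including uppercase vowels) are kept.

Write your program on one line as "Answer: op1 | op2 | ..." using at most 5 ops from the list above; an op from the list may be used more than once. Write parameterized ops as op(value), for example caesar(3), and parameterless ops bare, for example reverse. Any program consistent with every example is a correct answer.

drop(1) | caesar(21) | reverse | caesar(20)

Check, running the answer program on each example:
  "egkhldvw" -> "gkhldvw" -> "bfcgyqr" -> "rqygcfb" -> "lksawzv"
  "gaharvonm" -> "aharvonm" -> "vcvmqjih" -> "hijqmvcv" -> "bcdkgpwp"
  "pxjlvrbhdqn" -> "xjlvrbhdqn" -> "segqmwcyli" -> "ilycwmqges" -> "cfswqgkaym"
  "kqajel" -> "qajel" -> "lvezg" -> "gzevl" -> "atypf"
  "blcuwg" -> "lcuwg" -> "gxprb" -> "brpxg" -> "vljra"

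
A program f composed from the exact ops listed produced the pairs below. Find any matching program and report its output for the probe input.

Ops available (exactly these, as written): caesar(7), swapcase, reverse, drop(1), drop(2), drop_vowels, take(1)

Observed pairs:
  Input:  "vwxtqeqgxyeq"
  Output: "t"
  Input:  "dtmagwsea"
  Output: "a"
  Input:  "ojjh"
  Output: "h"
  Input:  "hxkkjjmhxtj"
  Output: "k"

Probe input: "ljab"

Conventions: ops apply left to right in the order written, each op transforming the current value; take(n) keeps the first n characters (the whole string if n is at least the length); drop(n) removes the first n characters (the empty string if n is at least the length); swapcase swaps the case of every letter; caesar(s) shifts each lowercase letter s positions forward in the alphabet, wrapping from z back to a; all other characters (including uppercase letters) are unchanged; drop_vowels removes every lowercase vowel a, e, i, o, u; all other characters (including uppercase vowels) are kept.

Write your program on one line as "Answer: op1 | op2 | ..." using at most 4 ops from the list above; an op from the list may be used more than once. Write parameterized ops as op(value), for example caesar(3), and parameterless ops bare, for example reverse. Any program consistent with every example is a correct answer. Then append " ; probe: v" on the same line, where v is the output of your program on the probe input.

drop(1) | drop(2) | take(1) ; probe: "b"

Check, running the answer program on each example:
  "vwxtqeqgxyeq" -> "wxtqeqgxyeq" -> "tqeqgxyeq" -> "t"
  "dtmagwsea" -> "tmagwsea" -> "agwsea" -> "a"
  "ojjh" -> "jjh" -> "h" -> "h"
  "hxkkjjmhxtj" -> "xkkjjmhxtj" -> "kjjmhxtj" -> "k"
  probe: "ljab" -> "jab" -> "b" -> "b"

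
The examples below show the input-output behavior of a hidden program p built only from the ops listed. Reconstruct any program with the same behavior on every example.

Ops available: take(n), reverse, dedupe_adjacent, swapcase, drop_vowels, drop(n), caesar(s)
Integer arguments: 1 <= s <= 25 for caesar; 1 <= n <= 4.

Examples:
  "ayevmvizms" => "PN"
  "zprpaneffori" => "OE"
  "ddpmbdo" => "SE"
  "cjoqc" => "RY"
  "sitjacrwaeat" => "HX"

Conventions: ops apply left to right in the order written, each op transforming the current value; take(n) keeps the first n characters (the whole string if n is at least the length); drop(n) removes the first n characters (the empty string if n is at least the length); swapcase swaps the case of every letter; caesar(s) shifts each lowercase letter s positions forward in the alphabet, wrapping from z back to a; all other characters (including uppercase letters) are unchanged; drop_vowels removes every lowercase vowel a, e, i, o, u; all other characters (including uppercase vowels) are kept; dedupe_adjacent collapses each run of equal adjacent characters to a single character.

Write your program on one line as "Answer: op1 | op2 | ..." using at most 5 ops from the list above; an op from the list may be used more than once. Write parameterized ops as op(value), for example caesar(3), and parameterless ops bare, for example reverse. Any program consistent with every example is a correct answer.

dedupe_adjacent | take(2) | caesar(15) | swapcase

Check, running the answer program on each example:
  "ayevmvizms" -> "ayevmvizms" -> "ay" -> "pn" -> "PN"
  "zprpaneffori" -> "zprpanefori" -> "zp" -> "oe" -> "OE"
  "ddpmbdo" -> "dpmbdo" -> "dp" -> "se" -> "SE"
  "cjoqc" -> "cjoqc" -> "cj" -> "ry" -> "RY"
  "sitjacrwaeat" -> "sitjacrwaeat" -> "si" -> "hx" -> "HX"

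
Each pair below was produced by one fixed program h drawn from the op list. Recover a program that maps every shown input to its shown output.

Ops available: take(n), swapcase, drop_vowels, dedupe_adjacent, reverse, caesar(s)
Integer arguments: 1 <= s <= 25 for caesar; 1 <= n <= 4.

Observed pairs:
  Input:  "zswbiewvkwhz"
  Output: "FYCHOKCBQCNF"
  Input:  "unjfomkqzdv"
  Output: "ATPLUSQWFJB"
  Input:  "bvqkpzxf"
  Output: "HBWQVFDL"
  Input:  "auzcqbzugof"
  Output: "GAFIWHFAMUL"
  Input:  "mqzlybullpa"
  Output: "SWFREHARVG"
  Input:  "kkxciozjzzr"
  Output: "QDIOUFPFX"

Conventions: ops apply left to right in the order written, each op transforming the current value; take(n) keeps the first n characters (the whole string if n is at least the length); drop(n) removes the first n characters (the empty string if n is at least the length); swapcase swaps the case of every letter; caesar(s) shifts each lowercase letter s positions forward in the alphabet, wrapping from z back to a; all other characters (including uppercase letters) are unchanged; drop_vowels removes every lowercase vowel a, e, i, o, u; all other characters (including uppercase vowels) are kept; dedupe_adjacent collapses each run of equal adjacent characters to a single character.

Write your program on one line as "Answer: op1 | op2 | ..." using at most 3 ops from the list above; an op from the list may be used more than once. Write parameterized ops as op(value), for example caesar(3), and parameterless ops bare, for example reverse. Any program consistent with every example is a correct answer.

caesar(6) | dedupe_adjacent | swapcase

Check, running the answer program on each example:
  "zswbiewvkwhz" -> "fychokcbqcnf" -> "fychokcbqcnf" -> "FYCHOKCBQCNF"
  "unjfomkqzdv" -> "atplusqwfjb" -> "atplusqwfjb" -> "ATPLUSQWFJB"
  "bvqkpzxf" -> "hbwqvfdl" -> "hbwqvfdl" -> "HBWQVFDL"
  "auzcqbzugof" -> "gafiwhfamul" -> "gafiwhfamul" -> "GAFIWHFAMUL"
  "mqzlybullpa" -> "swfreharrvg" -> "swfreharvg" -> "SWFREHARVG"
  "kkxciozjzzr" -> "qqdioufpffx" -> "qdioufpfx" -> "QDIOUFPFX"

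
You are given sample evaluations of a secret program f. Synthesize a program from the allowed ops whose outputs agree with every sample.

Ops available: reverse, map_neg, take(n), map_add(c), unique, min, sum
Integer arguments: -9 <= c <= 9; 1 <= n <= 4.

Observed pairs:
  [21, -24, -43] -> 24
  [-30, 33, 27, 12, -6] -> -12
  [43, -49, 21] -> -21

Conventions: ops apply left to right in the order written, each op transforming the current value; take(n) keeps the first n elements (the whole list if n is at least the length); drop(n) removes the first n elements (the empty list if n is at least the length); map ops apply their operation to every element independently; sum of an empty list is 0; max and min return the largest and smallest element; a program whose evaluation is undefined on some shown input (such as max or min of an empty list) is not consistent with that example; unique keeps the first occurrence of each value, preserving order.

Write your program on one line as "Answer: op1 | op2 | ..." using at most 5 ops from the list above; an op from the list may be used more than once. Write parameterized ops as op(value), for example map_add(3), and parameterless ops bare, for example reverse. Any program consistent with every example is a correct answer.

map_neg | reverse | take(2) | min

Check, running the answer program on each example:
  [21, -24, -43] -> [-21, 24, 43] -> [43, 24, -21] -> [43, 24] -> 24
  [-30, 33, 27, 12, -6] -> [30, -33, -27, -12, 6] -> [6, -12, -27, -33, 30] -> [6, -12] -> -12
  [43, -49, 21] -> [-43, 49, -21] -> [-21, 49, -43] -> [-21, 49] -> -21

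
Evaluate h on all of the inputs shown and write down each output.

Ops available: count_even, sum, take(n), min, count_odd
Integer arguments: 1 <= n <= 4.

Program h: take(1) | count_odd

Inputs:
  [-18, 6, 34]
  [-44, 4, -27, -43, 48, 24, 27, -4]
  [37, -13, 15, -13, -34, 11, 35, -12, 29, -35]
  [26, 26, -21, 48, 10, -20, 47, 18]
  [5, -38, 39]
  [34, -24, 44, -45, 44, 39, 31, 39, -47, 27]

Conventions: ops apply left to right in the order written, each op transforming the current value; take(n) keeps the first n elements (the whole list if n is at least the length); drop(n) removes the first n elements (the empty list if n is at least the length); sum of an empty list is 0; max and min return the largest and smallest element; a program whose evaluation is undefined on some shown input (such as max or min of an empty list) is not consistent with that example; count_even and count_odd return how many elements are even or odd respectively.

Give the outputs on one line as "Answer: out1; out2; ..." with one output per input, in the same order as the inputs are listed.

Execution, op by op:
  [-18, 6, 34] -> [-18] -> 0
  [-44, 4, -27, -43, 48, 24, 27, -4] -> [-44] -> 0
  [37, -13, 15, -13, -34, 11, 35, -12, 29, -35] -> [37] -> 1
  [26, 26, -21, 48, 10, -20, 47, 18] -> [26] -> 0
  [5, -38, 39] -> [5] -> 1
  [34, -24, 44, -45, 44, 39, 31, 39, -47, 27] -> [34] -> 0

0; 0; 1; 0; 1; 0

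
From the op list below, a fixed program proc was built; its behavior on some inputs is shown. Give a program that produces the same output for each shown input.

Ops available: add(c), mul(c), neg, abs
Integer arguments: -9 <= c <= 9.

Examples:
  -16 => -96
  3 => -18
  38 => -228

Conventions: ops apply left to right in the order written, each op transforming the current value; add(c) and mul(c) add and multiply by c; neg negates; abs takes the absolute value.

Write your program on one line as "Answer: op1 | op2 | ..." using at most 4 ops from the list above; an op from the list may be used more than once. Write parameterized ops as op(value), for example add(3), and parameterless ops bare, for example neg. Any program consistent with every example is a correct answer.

mul(-6) | neg | abs | neg

Check, running the answer program on each example:
  -16 -> 96 -> -96 -> 96 -> -96
  3 -> -18 -> 18 -> 18 -> -18
  38 -> -228 -> 228 -> 228 -> -228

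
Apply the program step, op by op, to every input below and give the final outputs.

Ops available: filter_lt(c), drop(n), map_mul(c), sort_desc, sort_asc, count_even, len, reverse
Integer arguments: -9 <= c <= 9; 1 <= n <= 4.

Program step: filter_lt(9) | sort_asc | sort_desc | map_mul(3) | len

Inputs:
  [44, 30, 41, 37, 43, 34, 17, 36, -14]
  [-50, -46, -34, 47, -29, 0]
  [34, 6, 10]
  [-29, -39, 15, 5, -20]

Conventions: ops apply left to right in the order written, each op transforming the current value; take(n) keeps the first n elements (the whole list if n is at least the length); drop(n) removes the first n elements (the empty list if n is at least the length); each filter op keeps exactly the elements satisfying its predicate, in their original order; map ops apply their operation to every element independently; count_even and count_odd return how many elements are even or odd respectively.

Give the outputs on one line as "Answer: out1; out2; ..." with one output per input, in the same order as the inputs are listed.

Execution, op by op:
  [44, 30, 41, 37, 43, 34, 17, 36, -14] -> [-14] -> [-14] -> [-14] -> [-42] -> 1
  [-50, -46, -34, 47, -29, 0] -> [-50, -46, -34, -29, 0] -> [-50, -46, -34, -29, 0] -> [0, -29, -34, -46, -50] -> [0, -87, -102, -138, -150] -> 5
  [34, 6, 10] -> [6] -> [6] -> [6] -> [18] -> 1
  [-29, -39, 15, 5, -20] -> [-29, -39, 5, -20] -> [-39, -29, -20, 5] -> [5, -20, -29, -39] -> [15, -60, -87, -117] -> 4

1; 5; 1; 4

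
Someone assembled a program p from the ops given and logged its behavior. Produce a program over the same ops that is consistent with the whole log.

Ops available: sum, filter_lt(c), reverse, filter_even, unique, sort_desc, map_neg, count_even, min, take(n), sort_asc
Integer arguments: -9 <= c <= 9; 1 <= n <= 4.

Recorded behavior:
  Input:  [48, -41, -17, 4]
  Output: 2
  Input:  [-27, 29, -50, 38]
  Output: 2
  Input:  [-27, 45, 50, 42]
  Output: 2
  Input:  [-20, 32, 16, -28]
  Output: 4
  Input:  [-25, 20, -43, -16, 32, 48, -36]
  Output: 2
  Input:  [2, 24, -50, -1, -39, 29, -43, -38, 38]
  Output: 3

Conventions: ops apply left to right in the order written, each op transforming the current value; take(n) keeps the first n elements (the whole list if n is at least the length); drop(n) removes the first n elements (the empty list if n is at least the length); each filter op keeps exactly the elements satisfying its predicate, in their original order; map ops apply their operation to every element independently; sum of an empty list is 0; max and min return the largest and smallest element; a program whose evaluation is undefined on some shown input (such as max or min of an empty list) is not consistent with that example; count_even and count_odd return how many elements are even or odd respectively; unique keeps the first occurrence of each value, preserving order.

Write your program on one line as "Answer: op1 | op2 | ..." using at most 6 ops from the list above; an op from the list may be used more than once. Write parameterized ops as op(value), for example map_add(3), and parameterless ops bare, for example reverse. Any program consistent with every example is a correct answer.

take(4) | filter_even | sort_asc | sort_desc | count_even

Check, running the answer program on each example:
  [48, -41, -17, 4] -> [48, -41, -17, 4] -> [48, 4] -> [4, 48] -> [48, 4] -> 2
  [-27, 29, -50, 38] -> [-27, 29, -50, 38] -> [-50, 38] -> [-50, 38] -> [38, -50] -> 2
  [-27, 45, 50, 42] -> [-27, 45, 50, 42] -> [50, 42] -> [42, 50] -> [50, 42] -> 2
  [-20, 32, 16, -28] -> [-20, 32, 16, -28] -> [-20, 32, 16, -28] -> [-28, -20, 16, 32] -> [32, 16, -20, -28] -> 4
  [-25, 20, -43, -16, 32, 48, -36] -> [-25, 20, -43, -16] -> [20, -16] -> [-16, 20] -> [20, -16] -> 2
  [2, 24, -50, -1, -39, 29, -43, -38, 38] -> [2, 24, -50, -1] -> [2, 24, -50] -> [-50, 2, 24] -> [24, 2, -50] -> 3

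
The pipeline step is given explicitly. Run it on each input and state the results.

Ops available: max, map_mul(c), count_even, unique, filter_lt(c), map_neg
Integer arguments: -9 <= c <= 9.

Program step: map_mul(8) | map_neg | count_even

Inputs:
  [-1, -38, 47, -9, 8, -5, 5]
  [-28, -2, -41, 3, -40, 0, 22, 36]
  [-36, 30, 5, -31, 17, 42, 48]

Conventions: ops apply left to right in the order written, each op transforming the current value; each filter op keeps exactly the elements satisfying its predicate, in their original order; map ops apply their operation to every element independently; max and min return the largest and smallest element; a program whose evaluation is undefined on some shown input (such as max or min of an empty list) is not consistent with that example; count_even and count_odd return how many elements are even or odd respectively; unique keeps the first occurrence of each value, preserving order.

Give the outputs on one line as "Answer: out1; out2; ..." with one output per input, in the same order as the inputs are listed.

Execution, op by op:
  [-1, -38, 47, -9, 8, -5, 5] -> [-8, -304, 376, -72, 64, -40, 40] -> [8, 304, -376, 72, -64, 40, -40] -> 7
  [-28, -2, -41, 3, -40, 0, 22, 36] -> [-224, -16, -328, 24, -320, 0, 176, 288] -> [224, 16, 328, -24, 320, 0, -176, -288] -> 8
  [-36, 30, 5, -31, 17, 42, 48] -> [-288, 240, 40, -248, 136, 336, 384] -> [288, -240, -40, 248, -136, -336, -384] -> 7

7; 8; 7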